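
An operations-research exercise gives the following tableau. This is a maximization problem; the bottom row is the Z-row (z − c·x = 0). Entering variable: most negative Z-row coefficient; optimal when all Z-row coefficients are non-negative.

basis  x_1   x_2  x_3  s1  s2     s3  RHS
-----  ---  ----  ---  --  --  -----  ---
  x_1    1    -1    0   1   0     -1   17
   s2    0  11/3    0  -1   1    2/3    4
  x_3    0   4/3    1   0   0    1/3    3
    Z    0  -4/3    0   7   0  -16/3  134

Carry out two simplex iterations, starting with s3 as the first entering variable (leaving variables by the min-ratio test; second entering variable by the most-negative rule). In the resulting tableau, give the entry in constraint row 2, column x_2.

Ratio test on column s3 — row 1: entry -1 ≤ 0; row 2: 4/(2/3) = 6; row 3: 3/(1/3) = 9. Minimum is 6 at row 2 (s2 leaves); pivot element 2/3.
Divide row 2 by 2/3; eliminate column s3 from the other rows.
Second iteration: most negative Z-row entry is -1 in column s1, so s1 enters.
Ratio test on column s1 — row 1: entry -1/2 ≤ 0; row 2: entry -3/2 ≤ 0; row 3: 1/(1/2) = 2. Minimum is 2 at row 3 (x_3 leaves); pivot element 1/2.
Divide row 3 by 1/2; eliminate column s1 from the other rows.
After both pivots, the entry at constraint row 2, column x_2 is 4.

4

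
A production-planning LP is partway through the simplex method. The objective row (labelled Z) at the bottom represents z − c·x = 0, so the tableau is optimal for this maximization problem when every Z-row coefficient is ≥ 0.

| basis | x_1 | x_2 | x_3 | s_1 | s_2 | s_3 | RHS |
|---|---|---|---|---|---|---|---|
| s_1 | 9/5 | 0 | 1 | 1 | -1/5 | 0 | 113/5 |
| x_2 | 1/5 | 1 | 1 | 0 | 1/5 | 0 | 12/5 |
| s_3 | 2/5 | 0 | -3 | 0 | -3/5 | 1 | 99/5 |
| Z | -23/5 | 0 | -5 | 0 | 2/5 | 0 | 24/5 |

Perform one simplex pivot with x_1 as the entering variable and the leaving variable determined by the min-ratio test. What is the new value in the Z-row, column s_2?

Ratio test on column x_1 — row 1: (113/5)/(9/5) = 113/9; row 2: (12/5)/(1/5) = 12; row 3: (99/5)/(2/5) = 99/2. Minimum is 12 at row 2 (x_2 leaves); pivot element 1/5.
Divide row 2 by 1/5; eliminate column x_1 from the other rows.
Z-row update in column s_2: 2/5 − (-23/5)·1 = 5.

5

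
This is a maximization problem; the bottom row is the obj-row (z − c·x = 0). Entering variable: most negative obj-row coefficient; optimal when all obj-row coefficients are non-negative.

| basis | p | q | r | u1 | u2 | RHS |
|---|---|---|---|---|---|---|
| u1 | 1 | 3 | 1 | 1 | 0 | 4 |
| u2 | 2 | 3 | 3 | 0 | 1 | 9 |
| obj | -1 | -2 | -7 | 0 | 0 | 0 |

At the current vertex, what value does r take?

r is not in the basis, so in the current basic feasible solution r = 0.

0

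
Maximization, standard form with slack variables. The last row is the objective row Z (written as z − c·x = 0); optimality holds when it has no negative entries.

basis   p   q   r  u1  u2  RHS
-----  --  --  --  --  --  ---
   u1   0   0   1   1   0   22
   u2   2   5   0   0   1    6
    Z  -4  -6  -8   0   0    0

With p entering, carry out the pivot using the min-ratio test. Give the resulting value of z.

12

Ratio test on column p — row 1: entry 0 ≤ 0; row 2: 6/2 = 3. Minimum is 3 at row 2 (u2 leaves); pivot element 2.
Pivot on row 2; the Z-row RHS becomes 0 − (-4)·3 = 12.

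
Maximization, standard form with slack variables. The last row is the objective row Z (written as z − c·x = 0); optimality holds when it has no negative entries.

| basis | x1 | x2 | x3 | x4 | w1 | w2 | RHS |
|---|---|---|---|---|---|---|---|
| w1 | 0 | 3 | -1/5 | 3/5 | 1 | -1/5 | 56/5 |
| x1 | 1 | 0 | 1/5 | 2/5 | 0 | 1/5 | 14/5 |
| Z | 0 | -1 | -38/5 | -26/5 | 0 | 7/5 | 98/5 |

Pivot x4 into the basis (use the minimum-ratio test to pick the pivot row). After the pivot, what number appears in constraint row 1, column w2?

Ratio test on column x4 — row 1: (56/5)/(3/5) = 56/3; row 2: (14/5)/(2/5) = 7. Minimum is 7 at row 2 (x1 leaves); pivot element 2/5.
Divide row 2 by 2/5; eliminate column x4 from the other rows.
Row 1 update in column w2: -1/5 − (3/5)·(1/2) = -1/2.

-1/2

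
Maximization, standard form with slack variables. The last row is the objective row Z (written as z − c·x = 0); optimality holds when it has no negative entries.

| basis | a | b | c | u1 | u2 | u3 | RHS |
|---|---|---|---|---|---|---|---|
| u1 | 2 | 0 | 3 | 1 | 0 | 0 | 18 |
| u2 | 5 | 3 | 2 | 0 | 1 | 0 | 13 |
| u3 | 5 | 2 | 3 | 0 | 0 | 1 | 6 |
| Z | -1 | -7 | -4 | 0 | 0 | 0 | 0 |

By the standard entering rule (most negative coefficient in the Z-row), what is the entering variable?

Negative Z-row entries: a: -1, b: -7, c: -4.
The most negative is -7 in column b, so b enters.

b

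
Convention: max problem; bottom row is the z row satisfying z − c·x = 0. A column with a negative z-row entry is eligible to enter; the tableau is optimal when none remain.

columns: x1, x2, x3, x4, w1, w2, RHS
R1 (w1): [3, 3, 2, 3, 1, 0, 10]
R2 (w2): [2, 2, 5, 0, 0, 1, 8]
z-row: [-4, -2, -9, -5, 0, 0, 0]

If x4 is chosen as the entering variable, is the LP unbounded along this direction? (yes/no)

Column x4 has positive entries in row(s) 1, so the ratio test bounds it — not unbounded.

no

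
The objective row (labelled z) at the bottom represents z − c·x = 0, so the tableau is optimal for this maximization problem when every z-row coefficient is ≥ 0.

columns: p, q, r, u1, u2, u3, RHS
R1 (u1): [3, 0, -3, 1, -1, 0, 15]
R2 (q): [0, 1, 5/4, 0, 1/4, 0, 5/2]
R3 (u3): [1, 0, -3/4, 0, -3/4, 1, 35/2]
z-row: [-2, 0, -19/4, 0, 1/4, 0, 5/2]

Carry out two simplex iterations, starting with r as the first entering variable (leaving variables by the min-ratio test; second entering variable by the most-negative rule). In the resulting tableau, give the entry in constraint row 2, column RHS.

Ratio test on column r — row 1: entry -3 ≤ 0; row 2: (5/2)/(5/4) = 2; row 3: entry -3/4 ≤ 0. Minimum is 2 at row 2 (q leaves); pivot element 5/4.
Divide row 2 by 5/4; eliminate column r from the other rows.
Second iteration: most negative z-row entry is -2 in column p, so p enters.
Ratio test on column p — row 1: 21/3 = 7; row 2: entry 0 ≤ 0; row 3: 19/1 = 19. Minimum is 7 at row 1 (u1 leaves); pivot element 3.
Divide row 1 by 3; eliminate column p from the other rows.
After both pivots, the entry at constraint row 2, column RHS is 2.

2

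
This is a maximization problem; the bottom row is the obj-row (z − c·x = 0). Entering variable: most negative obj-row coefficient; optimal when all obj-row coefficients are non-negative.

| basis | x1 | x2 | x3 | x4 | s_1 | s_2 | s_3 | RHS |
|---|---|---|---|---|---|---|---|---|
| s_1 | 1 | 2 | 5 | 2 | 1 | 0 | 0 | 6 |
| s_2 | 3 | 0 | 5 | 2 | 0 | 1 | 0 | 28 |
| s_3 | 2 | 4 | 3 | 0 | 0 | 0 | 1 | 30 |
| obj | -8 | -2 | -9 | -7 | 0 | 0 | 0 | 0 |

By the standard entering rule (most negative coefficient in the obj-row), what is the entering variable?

Negative obj-row entries: x1: -8, x2: -2, x3: -9, x4: -7.
The most negative is -9 in column x3, so x3 enters.

x3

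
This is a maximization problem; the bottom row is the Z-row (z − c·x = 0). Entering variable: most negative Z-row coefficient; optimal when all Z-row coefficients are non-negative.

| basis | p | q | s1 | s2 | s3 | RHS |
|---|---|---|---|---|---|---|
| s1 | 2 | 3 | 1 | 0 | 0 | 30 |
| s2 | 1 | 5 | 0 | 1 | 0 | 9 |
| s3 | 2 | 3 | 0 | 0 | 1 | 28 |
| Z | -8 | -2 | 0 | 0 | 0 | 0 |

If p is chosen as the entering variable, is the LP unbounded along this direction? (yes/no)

no

Column p has positive entries in row(s) 1, 2, 3, so the ratio test bounds it — not unbounded.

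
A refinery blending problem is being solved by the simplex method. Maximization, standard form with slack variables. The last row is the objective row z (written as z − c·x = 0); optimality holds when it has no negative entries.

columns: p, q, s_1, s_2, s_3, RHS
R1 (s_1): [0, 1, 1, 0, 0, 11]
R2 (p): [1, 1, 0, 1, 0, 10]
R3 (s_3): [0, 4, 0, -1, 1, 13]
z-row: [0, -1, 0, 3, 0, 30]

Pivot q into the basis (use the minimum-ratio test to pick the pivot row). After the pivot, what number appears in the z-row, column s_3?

Ratio test on column q — row 1: 11/1 = 11; row 2: 10/1 = 10; row 3: 13/4 = 13/4. Minimum is 13/4 at row 3 (s_3 leaves); pivot element 4.
Divide row 3 by 4; eliminate column q from the other rows.
z-row update in column s_3: 0 − (-1)·(1/4) = 1/4.

1/4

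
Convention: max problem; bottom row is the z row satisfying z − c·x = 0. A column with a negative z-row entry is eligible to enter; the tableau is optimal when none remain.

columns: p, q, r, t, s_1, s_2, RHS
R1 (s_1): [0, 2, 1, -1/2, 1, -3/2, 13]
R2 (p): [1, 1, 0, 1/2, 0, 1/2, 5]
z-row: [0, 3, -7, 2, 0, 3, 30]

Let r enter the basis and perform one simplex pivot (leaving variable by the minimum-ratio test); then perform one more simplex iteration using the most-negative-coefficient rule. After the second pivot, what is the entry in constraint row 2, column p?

2

Ratio test on column r — row 1: 13/1 = 13; row 2: entry 0 ≤ 0. Minimum is 13 at row 1 (s_1 leaves); pivot element 1.
Divide row 1 by 1; eliminate column r from the other rows.
Second iteration: most negative z-row entry is -15/2 in column s_2, so s_2 enters.
Ratio test on column s_2 — row 1: entry -3/2 ≤ 0; row 2: 5/(1/2) = 10. Minimum is 10 at row 2 (p leaves); pivot element 1/2.
Divide row 2 by 1/2; eliminate column s_2 from the other rows.
After both pivots, the entry at constraint row 2, column p is 2.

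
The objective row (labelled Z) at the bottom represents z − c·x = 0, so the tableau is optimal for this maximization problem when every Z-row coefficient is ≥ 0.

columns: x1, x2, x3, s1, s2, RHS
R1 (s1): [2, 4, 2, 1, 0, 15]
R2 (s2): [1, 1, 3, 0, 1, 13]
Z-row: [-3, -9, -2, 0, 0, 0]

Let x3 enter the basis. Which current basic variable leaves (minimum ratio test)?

Column x3 entries and ratios — s1: 15/2 = 15/2; s2: 13/3 = 13/3.
Smallest ratio is 13/3 in the row of s2, so s2 leaves.

s2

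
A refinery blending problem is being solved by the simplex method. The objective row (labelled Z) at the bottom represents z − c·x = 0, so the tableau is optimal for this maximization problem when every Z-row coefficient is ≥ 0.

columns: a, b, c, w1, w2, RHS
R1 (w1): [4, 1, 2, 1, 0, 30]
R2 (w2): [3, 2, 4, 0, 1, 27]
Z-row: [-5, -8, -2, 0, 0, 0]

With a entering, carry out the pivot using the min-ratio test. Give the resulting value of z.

Ratio test on column a — row 1: 30/4 = 15/2; row 2: 27/3 = 9. Minimum is 15/2 at row 1 (w1 leaves); pivot element 4.
Pivot on row 1; the Z-row RHS becomes 0 − (-5)·(15/2) = 75/2.

75/2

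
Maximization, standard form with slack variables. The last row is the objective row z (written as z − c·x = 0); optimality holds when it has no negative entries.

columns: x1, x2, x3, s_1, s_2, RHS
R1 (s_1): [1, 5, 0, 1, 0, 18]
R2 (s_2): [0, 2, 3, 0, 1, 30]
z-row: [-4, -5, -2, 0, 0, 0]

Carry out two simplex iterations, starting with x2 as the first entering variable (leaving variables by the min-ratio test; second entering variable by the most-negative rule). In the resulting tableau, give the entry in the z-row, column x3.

-2

Ratio test on column x2 — row 1: 18/5 = 18/5; row 2: 30/2 = 15. Minimum is 18/5 at row 1 (s_1 leaves); pivot element 5.
Divide row 1 by 5; eliminate column x2 from the other rows.
Second iteration: most negative z-row entry is -3 in column x1, so x1 enters.
Ratio test on column x1 — row 1: (18/5)/(1/5) = 18; row 2: entry -2/5 ≤ 0. Minimum is 18 at row 1 (x2 leaves); pivot element 1/5.
Divide row 1 by 1/5; eliminate column x1 from the other rows.
After both pivots, the entry at the z-row, column x3 is -2.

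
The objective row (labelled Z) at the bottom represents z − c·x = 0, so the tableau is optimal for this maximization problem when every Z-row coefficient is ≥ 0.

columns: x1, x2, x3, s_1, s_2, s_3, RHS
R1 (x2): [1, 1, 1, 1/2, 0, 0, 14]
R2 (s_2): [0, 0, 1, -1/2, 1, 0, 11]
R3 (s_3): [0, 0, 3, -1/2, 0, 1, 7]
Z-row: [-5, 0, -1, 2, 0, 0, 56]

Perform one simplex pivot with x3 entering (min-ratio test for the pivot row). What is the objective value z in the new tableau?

Ratio test on column x3 — row 1: 14/1 = 14; row 2: 11/1 = 11; row 3: 7/3 = 7/3. Minimum is 7/3 at row 3 (s_3 leaves); pivot element 3.
Pivot on row 3; the Z-row RHS becomes 56 − (-1)·(7/3) = 175/3.

175/3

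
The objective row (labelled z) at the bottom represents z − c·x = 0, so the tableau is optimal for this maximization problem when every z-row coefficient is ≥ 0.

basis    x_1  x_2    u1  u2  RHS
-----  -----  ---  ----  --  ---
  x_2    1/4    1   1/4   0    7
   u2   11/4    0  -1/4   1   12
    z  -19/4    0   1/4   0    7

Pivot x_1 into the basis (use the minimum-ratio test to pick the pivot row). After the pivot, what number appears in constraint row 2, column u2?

Ratio test on column x_1 — row 1: 7/(1/4) = 28; row 2: 12/(11/4) = 48/11. Minimum is 48/11 at row 2 (u2 leaves); pivot element 11/4.
Divide row 2 by 11/4; eliminate column x_1 from the other rows.
In the new row 2, the u2 entry is the old entry divided by the pivot: 1/(11/4) = 4/11.

4/11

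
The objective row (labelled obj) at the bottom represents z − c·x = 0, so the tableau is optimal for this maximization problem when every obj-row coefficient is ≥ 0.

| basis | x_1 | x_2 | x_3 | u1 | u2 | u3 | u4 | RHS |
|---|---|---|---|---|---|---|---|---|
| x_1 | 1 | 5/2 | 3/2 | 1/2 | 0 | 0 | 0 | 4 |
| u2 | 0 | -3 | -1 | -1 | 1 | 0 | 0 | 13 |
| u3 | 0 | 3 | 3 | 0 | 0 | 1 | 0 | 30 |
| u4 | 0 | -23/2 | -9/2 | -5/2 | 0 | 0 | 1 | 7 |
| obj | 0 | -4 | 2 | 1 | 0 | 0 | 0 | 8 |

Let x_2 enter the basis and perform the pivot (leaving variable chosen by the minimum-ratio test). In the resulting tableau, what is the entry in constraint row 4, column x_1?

Ratio test on column x_2 — row 1: 4/(5/2) = 8/5; row 2: entry -3 ≤ 0; row 3: 30/3 = 10; row 4: entry -23/2 ≤ 0. Minimum is 8/5 at row 1 (x_1 leaves); pivot element 5/2.
Divide row 1 by 5/2; eliminate column x_2 from the other rows.
Row 4 update in column x_1: 0 − (-23/2)·(2/5) = 23/5.

23/5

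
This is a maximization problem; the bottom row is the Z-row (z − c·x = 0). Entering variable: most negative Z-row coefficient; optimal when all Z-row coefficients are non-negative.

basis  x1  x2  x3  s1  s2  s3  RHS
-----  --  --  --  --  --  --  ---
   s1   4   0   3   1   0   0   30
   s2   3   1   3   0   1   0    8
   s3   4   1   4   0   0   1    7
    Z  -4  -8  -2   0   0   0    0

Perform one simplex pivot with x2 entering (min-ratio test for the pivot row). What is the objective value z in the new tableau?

56

Ratio test on column x2 — row 1: entry 0 ≤ 0; row 2: 8/1 = 8; row 3: 7/1 = 7. Minimum is 7 at row 3 (s3 leaves); pivot element 1.
Pivot on row 3; the Z-row RHS becomes 0 − (-8)·7 = 56.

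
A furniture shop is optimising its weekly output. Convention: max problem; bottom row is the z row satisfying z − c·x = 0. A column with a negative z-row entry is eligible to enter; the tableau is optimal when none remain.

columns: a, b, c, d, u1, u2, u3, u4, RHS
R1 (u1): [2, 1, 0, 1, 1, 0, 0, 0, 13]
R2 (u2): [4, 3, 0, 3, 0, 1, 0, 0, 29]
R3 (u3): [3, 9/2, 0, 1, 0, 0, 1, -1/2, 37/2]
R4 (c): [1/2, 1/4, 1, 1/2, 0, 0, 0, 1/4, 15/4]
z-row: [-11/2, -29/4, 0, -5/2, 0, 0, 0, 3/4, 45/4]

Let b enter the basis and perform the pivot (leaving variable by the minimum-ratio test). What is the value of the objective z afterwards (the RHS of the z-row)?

739/18

Ratio test on column b — row 1: 13/1 = 13; row 2: 29/3 = 29/3; row 3: (37/2)/(9/2) = 37/9; row 4: (15/4)/(1/4) = 15. Minimum is 37/9 at row 3 (u3 leaves); pivot element 9/2.
Pivot on row 3; the z-row RHS becomes 45/4 − (-29/4)·(37/9) = 739/18.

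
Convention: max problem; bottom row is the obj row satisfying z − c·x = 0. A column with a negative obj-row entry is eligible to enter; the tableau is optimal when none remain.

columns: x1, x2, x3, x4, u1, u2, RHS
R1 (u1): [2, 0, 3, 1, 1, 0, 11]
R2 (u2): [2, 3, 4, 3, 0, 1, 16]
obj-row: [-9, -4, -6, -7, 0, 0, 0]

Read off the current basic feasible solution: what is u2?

16

u2 is basic (row 2); its value is the RHS of that row, 16.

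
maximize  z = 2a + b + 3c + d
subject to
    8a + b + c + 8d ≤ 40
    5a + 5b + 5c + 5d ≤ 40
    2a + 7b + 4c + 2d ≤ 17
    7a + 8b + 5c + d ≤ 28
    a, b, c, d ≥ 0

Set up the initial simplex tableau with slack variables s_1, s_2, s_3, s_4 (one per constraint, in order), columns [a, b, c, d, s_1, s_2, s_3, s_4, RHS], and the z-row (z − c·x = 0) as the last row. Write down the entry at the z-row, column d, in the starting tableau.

The z-row carries the negated objective coefficients: the d entry is -1.

-1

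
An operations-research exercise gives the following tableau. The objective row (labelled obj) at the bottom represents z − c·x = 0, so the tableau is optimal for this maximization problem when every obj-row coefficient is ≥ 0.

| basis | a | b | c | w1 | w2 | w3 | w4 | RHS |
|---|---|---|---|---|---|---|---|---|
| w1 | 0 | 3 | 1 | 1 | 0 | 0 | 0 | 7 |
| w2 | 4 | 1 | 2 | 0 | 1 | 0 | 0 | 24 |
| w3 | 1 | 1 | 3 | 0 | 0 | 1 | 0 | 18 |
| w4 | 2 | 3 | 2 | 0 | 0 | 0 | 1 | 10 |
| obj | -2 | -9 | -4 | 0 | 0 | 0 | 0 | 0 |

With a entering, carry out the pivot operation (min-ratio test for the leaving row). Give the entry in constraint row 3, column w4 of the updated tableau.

-1/2

Ratio test on column a — row 1: entry 0 ≤ 0; row 2: 24/4 = 6; row 3: 18/1 = 18; row 4: 10/2 = 5. Minimum is 5 at row 4 (w4 leaves); pivot element 2.
Divide row 4 by 2; eliminate column a from the other rows.
Row 3 update in column w4: 0 − 1·(1/2) = -1/2.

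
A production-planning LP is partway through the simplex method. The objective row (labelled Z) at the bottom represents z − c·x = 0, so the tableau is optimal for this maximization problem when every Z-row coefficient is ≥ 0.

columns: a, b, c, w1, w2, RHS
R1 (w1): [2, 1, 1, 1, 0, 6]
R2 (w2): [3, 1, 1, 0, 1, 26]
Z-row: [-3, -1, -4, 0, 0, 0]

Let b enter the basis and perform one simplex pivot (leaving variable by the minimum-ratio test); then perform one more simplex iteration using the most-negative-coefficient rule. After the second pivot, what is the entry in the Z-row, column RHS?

24

Ratio test on column b — row 1: 6/1 = 6; row 2: 26/1 = 26. Minimum is 6 at row 1 (w1 leaves); pivot element 1.
Divide row 1 by 1; eliminate column b from the other rows.
Second iteration: most negative Z-row entry is -3 in column c, so c enters.
Ratio test on column c — row 1: 6/1 = 6; row 2: entry 0 ≤ 0. Minimum is 6 at row 1 (b leaves); pivot element 1.
Divide row 1 by 1; eliminate column c from the other rows.
After both pivots, the entry at the Z-row, column RHS is 24.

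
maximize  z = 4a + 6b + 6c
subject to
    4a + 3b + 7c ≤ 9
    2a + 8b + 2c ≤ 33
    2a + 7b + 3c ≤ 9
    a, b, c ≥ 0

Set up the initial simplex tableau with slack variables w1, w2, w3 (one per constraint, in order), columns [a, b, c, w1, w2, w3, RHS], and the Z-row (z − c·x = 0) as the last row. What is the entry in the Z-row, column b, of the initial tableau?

-6

The Z-row carries the negated objective coefficients: the b entry is -6.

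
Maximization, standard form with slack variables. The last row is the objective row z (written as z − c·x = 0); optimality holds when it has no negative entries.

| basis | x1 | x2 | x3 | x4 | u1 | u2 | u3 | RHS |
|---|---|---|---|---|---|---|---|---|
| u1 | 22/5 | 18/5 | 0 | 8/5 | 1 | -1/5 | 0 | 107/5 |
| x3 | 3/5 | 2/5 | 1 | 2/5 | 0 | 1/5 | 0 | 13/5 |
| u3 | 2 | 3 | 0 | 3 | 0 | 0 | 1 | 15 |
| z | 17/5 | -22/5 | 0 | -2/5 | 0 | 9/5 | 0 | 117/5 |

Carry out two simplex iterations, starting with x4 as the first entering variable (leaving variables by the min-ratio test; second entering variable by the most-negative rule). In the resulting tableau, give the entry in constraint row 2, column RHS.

Ratio test on column x4 — row 1: (107/5)/(8/5) = 107/8; row 2: (13/5)/(2/5) = 13/2; row 3: 15/3 = 5. Minimum is 5 at row 3 (u3 leaves); pivot element 3.
Divide row 3 by 3; eliminate column x4 from the other rows.
Second iteration: most negative z-row entry is -4 in column x2, so x2 enters.
Ratio test on column x2 — row 1: (67/5)/2 = 67/10; row 2: entry 0 ≤ 0; row 3: 5/1 = 5. Minimum is 5 at row 3 (x4 leaves); pivot element 1.
Divide row 3 by 1; eliminate column x2 from the other rows.
After both pivots, the entry at constraint row 2, column RHS is 3/5.

3/5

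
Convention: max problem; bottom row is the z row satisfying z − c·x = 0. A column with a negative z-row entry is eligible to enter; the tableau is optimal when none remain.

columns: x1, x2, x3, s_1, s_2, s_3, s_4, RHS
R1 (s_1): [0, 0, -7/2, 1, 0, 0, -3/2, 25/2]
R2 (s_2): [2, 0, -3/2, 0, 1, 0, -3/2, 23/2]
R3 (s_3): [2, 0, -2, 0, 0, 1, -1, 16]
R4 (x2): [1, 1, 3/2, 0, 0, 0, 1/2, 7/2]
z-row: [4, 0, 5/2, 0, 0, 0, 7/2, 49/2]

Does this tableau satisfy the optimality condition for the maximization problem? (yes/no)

yes

Every z-row coefficient is ≥ 0, so the tableau is optimal.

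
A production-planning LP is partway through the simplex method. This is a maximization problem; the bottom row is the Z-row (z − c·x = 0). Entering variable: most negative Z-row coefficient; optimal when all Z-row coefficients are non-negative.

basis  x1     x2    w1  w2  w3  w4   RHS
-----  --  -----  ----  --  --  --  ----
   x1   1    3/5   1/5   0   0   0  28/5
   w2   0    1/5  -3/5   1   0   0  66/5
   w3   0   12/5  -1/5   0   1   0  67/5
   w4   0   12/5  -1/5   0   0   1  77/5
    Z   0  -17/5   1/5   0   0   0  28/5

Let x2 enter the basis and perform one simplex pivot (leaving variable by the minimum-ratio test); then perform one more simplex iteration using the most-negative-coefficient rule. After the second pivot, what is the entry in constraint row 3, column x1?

1/3

Ratio test on column x2 — row 1: (28/5)/(3/5) = 28/3; row 2: (66/5)/(1/5) = 66; row 3: (67/5)/(12/5) = 67/12; row 4: (77/5)/(12/5) = 77/12. Minimum is 67/12 at row 3 (w3 leaves); pivot element 12/5.
Divide row 3 by 12/5; eliminate column x2 from the other rows.
Second iteration: most negative Z-row entry is -1/12 in column w1, so w1 enters.
Ratio test on column w1 — row 1: (9/4)/(1/4) = 9; row 2: entry -7/12 ≤ 0; row 3: entry -1/12 ≤ 0; row 4: entry 0 ≤ 0. Minimum is 9 at row 1 (x1 leaves); pivot element 1/4.
Divide row 1 by 1/4; eliminate column w1 from the other rows.
After both pivots, the entry at constraint row 3, column x1 is 1/3.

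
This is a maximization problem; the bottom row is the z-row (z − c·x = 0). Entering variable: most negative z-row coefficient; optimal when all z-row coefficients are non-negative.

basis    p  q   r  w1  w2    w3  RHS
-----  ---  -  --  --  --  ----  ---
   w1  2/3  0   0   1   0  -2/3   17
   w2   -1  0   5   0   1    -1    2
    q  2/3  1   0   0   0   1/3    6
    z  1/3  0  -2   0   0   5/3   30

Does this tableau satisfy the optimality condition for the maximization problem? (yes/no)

no

The z-row has a negative entry -2 in column r, so it is not optimal.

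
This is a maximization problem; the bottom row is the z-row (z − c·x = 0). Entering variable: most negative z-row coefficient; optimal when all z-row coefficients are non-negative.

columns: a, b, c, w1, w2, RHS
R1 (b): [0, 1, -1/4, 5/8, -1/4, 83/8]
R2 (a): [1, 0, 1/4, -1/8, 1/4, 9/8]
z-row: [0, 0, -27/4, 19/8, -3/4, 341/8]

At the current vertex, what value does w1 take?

0

w1 is not in the basis, so in the current basic feasible solution w1 = 0.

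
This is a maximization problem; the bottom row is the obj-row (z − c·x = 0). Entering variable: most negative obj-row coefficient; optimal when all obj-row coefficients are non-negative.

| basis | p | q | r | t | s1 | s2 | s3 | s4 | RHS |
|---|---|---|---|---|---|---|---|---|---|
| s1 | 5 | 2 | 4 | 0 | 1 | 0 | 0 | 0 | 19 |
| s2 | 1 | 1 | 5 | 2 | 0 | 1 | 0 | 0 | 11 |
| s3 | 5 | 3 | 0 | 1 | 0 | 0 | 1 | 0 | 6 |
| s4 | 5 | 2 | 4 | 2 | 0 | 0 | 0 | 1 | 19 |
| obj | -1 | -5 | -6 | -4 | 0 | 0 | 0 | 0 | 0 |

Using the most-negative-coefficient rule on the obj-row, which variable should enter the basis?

r

Negative obj-row entries: p: -1, q: -5, r: -6, t: -4.
The most negative is -6 in column r, so r enters.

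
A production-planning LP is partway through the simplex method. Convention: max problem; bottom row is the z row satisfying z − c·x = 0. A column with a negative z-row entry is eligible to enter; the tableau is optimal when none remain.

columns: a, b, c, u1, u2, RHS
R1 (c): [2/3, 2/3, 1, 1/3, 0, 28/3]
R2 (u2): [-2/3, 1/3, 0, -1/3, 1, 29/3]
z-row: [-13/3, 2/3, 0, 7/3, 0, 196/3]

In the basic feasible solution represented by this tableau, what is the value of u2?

u2 is basic (row 2); its value is the RHS of that row, 29/3.

29/3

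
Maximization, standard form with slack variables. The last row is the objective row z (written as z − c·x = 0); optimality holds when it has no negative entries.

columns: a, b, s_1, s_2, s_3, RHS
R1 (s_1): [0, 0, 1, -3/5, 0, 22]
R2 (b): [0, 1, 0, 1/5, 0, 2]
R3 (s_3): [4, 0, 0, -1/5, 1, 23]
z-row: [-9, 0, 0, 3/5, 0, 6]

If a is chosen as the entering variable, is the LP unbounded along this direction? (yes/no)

Column a has positive entries in row(s) 3, so the ratio test bounds it — not unbounded.

no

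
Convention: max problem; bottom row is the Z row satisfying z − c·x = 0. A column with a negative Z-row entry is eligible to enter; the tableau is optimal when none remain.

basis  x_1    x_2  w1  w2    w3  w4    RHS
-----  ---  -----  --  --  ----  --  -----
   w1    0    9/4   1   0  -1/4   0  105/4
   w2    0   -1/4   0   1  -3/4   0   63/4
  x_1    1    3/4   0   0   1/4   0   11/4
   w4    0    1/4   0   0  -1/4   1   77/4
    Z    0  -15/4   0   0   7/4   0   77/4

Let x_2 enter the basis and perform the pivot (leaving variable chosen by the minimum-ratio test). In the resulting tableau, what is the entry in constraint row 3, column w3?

1/3

Ratio test on column x_2 — row 1: (105/4)/(9/4) = 35/3; row 2: entry -1/4 ≤ 0; row 3: (11/4)/(3/4) = 11/3; row 4: (77/4)/(1/4) = 77. Minimum is 11/3 at row 3 (x_1 leaves); pivot element 3/4.
Divide row 3 by 3/4; eliminate column x_2 from the other rows.
In the new row 3, the w3 entry is the old entry divided by the pivot: (1/4)/(3/4) = 1/3.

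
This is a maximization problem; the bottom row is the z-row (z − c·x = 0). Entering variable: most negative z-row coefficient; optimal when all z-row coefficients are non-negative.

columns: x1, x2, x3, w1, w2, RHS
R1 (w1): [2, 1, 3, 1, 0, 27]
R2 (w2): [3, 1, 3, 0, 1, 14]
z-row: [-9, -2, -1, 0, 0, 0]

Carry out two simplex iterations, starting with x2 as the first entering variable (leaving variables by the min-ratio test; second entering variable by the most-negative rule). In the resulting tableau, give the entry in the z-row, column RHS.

Ratio test on column x2 — row 1: 27/1 = 27; row 2: 14/1 = 14. Minimum is 14 at row 2 (w2 leaves); pivot element 1.
Divide row 2 by 1; eliminate column x2 from the other rows.
Second iteration: most negative z-row entry is -3 in column x1, so x1 enters.
Ratio test on column x1 — row 1: entry -1 ≤ 0; row 2: 14/3 = 14/3. Minimum is 14/3 at row 2 (x2 leaves); pivot element 3.
Divide row 2 by 3; eliminate column x1 from the other rows.
After both pivots, the entry at the z-row, column RHS is 42.

42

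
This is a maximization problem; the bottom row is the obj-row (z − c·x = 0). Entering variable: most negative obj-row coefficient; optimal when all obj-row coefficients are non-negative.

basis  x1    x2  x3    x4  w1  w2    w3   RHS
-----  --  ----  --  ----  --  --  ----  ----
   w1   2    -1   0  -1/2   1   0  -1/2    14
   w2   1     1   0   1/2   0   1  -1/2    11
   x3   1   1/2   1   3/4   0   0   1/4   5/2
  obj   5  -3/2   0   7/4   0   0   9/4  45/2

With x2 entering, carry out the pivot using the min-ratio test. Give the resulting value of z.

30

Ratio test on column x2 — row 1: entry -1 ≤ 0; row 2: 11/1 = 11; row 3: (5/2)/(1/2) = 5. Minimum is 5 at row 3 (x3 leaves); pivot element 1/2.
Pivot on row 3; the obj-row RHS becomes 45/2 − (-3/2)·5 = 30.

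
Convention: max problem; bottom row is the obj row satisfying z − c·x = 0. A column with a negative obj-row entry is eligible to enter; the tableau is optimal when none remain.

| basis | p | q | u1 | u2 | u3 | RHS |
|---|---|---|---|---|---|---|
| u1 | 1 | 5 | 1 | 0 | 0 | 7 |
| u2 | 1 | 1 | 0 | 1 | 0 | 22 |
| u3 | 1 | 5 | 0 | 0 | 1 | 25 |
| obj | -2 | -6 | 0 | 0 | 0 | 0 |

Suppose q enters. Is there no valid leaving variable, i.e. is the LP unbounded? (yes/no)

no

Column q has positive entries in row(s) 1, 2, 3, so the ratio test bounds it — not unbounded.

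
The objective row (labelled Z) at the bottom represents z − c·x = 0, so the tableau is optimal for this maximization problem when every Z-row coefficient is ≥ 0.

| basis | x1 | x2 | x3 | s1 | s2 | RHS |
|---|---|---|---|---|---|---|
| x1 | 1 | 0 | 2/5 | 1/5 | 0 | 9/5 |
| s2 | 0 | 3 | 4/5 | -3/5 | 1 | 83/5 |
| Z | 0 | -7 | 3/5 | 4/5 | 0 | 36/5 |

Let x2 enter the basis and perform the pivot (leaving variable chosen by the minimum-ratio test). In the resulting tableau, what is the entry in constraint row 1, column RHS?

9/5

Ratio test on column x2 — row 1: entry 0 ≤ 0; row 2: (83/5)/3 = 83/15. Minimum is 83/15 at row 2 (s2 leaves); pivot element 3.
Divide row 2 by 3; eliminate column x2 from the other rows.
Row 1 update in column RHS: 9/5 − 0·(83/15) = 9/5.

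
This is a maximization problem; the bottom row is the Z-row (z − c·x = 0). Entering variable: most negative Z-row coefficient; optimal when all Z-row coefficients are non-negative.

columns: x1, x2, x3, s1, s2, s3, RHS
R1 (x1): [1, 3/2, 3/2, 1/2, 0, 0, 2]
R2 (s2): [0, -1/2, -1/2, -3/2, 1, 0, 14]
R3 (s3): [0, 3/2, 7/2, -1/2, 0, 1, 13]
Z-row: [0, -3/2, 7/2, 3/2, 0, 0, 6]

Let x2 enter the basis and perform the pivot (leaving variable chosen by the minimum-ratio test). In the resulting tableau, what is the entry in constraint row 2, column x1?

Ratio test on column x2 — row 1: 2/(3/2) = 4/3; row 2: entry -1/2 ≤ 0; row 3: 13/(3/2) = 26/3. Minimum is 4/3 at row 1 (x1 leaves); pivot element 3/2.
Divide row 1 by 3/2; eliminate column x2 from the other rows.
Row 2 update in column x1: 0 − (-1/2)·(2/3) = 1/3.

1/3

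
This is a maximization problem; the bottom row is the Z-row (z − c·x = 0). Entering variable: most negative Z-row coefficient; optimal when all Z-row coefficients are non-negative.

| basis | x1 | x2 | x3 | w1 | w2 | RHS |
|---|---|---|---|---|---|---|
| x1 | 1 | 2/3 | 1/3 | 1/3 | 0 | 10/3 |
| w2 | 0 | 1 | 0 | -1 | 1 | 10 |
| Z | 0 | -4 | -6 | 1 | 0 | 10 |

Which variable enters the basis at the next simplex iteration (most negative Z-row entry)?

x3

Negative Z-row entries: x2: -4, x3: -6.
The most negative is -6 in column x3, so x3 enters.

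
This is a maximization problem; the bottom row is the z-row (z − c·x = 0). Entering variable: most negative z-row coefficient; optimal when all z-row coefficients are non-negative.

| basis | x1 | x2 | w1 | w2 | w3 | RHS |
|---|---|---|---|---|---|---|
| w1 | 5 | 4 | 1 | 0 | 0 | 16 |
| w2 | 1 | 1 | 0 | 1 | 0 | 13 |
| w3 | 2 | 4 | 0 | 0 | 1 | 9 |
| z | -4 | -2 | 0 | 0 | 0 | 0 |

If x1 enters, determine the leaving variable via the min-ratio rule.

Column x1 entries and ratios — w1: 16/5 = 16/5; w2: 13/1 = 13; w3: 9/2 = 9/2.
Smallest ratio is 16/5 in the row of w1, so w1 leaves.

w1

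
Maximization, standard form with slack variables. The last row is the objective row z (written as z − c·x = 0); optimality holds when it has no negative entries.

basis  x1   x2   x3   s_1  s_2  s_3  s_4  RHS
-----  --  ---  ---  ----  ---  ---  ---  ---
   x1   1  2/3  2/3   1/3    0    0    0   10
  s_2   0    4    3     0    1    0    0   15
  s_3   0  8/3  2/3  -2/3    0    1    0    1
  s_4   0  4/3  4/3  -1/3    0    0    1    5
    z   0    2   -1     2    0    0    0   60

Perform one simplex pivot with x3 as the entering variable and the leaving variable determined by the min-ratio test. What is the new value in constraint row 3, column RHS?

3/2

Ratio test on column x3 — row 1: 10/(2/3) = 15; row 2: 15/3 = 5; row 3: 1/(2/3) = 3/2; row 4: 5/(4/3) = 15/4. Minimum is 3/2 at row 3 (s_3 leaves); pivot element 2/3.
Divide row 3 by 2/3; eliminate column x3 from the other rows.
In the new row 3, the RHS entry is the old entry divided by the pivot: 1/(2/3) = 3/2.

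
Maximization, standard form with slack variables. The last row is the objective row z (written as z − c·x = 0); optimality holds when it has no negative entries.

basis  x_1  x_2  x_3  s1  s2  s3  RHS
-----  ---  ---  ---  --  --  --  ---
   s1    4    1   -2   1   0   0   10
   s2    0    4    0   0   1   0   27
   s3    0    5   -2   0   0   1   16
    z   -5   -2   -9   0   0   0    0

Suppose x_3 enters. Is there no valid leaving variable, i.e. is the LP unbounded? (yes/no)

Every constraint-row entry in column x_3 is ≤ 0, so increasing x_3 is unbounded.

yes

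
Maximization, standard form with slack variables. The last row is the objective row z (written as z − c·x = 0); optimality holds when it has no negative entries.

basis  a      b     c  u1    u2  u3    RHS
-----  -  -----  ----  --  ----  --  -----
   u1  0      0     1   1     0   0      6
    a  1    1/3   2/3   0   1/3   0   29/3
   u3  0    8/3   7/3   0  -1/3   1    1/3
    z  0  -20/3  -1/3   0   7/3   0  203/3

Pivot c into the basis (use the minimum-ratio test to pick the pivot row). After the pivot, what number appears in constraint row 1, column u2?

1/7

Ratio test on column c — row 1: 6/1 = 6; row 2: (29/3)/(2/3) = 29/2; row 3: (1/3)/(7/3) = 1/7. Minimum is 1/7 at row 3 (u3 leaves); pivot element 7/3.
Divide row 3 by 7/3; eliminate column c from the other rows.
Row 1 update in column u2: 0 − 1·(-1/7) = 1/7.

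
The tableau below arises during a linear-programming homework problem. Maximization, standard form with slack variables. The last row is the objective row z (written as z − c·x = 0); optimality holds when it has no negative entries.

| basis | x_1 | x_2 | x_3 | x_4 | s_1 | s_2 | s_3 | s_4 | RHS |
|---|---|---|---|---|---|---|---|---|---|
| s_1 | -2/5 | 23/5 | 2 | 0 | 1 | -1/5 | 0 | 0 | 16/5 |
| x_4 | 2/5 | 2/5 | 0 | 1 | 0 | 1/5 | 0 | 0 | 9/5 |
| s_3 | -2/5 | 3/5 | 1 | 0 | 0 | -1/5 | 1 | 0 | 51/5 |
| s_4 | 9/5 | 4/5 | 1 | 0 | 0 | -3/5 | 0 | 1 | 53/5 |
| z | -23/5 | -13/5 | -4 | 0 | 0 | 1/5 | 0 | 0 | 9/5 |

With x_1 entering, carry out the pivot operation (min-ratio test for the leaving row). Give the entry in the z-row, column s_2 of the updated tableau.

Ratio test on column x_1 — row 1: entry -2/5 ≤ 0; row 2: (9/5)/(2/5) = 9/2; row 3: entry -2/5 ≤ 0; row 4: (53/5)/(9/5) = 53/9. Minimum is 9/2 at row 2 (x_4 leaves); pivot element 2/5.
Divide row 2 by 2/5; eliminate column x_1 from the other rows.
z-row update in column s_2: 1/5 − (-23/5)·(1/2) = 5/2.

5/2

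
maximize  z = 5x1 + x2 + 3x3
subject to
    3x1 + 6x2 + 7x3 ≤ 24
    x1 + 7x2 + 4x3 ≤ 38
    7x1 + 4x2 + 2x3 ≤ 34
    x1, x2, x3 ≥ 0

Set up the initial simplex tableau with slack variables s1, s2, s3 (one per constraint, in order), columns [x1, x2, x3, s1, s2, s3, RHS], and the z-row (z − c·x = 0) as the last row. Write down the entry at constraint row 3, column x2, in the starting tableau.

Constraint 3 has coefficient 4 on x2.

4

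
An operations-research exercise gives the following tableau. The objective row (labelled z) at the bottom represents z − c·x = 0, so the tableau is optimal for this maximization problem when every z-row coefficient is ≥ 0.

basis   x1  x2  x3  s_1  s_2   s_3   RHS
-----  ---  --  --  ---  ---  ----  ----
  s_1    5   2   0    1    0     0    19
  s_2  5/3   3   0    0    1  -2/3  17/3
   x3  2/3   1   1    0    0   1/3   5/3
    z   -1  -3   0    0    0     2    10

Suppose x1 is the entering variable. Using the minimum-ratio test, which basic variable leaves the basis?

Column x1 entries and ratios — s_1: 19/5 = 19/5; s_2: (17/3)/(5/3) = 17/5; x3: (5/3)/(2/3) = 5/2.
Smallest ratio is 5/2 in the row of x3, so x3 leaves.

x3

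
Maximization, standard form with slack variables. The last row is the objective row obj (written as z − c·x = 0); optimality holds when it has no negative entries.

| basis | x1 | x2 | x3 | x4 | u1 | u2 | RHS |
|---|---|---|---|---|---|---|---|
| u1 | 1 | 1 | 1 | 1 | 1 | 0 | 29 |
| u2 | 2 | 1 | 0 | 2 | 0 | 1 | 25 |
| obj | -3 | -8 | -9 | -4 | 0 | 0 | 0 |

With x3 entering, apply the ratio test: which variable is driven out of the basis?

u1

Column x3 entries and ratios — u1: 29/1 = 29; u2: 0 ≤ 0, skip.
Smallest ratio is 29 in the row of u1, so u1 leaves.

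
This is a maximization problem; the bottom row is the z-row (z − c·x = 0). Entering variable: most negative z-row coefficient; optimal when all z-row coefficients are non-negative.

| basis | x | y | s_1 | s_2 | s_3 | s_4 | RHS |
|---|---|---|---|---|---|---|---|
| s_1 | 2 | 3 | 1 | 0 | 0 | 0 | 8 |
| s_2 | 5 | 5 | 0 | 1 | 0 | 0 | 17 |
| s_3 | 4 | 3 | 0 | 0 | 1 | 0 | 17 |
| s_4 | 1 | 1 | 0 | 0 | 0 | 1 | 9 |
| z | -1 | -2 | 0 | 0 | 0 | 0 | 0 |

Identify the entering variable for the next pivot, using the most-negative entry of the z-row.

y

Negative z-row entries: x: -1, y: -2.
The most negative is -2 in column y, so y enters.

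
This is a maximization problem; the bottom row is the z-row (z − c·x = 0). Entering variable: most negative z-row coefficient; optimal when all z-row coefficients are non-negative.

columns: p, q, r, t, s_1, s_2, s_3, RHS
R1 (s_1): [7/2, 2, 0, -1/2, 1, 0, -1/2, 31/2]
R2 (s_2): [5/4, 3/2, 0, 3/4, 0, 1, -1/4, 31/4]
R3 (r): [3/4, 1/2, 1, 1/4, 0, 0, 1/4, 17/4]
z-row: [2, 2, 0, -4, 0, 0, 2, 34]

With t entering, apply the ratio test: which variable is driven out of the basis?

s_2

Column t entries and ratios — s_1: -1/2 ≤ 0, skip; s_2: (31/4)/(3/4) = 31/3; r: (17/4)/(1/4) = 17.
Smallest ratio is 31/3 in the row of s_2, so s_2 leaves.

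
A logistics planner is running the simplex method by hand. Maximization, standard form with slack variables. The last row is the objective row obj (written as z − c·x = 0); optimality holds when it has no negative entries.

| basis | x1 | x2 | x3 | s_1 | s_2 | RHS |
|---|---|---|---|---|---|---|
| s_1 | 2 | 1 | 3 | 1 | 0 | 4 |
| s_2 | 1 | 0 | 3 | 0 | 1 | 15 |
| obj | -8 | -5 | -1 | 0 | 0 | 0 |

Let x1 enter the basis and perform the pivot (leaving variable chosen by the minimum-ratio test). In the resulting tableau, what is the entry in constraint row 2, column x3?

Ratio test on column x1 — row 1: 4/2 = 2; row 2: 15/1 = 15. Minimum is 2 at row 1 (s_1 leaves); pivot element 2.
Divide row 1 by 2; eliminate column x1 from the other rows.
Row 2 update in column x3: 3 − 1·(3/2) = 3/2.

3/2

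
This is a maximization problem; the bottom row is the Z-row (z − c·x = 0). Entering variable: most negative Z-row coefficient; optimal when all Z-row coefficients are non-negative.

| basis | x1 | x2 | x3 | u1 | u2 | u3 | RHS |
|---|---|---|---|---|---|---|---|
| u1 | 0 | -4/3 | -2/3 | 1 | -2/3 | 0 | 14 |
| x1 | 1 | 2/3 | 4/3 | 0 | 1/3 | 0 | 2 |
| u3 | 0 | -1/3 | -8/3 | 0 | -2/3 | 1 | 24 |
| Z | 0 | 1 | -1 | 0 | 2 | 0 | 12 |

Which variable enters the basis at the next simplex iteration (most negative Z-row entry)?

Negative Z-row entries: x3: -1.
The most negative is -1 in column x3, so x3 enters.

x3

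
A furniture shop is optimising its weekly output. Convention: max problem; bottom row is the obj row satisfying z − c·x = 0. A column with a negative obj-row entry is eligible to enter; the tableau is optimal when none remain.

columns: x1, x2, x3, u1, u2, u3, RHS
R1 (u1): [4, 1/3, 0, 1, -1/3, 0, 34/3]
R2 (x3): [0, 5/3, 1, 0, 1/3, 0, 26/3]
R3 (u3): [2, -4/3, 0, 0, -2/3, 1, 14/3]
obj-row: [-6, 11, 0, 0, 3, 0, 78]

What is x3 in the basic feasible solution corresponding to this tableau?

26/3

x3 is basic (row 2); its value is the RHS of that row, 26/3.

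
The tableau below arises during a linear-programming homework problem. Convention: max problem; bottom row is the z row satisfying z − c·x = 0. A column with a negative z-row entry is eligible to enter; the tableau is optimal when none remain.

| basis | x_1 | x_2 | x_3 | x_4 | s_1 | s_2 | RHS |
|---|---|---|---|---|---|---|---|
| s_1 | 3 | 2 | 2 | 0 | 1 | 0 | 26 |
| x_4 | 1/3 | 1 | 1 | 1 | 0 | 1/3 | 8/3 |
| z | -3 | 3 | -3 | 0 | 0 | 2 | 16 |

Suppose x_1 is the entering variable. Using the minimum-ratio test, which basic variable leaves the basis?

x_4

Column x_1 entries and ratios — s_1: 26/3 = 26/3; x_4: (8/3)/(1/3) = 8.
Smallest ratio is 8 in the row of x_4, so x_4 leaves.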